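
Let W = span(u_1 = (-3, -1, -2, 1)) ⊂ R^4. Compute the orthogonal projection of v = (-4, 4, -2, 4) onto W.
proj_W(v) = (-16/5, -16/15, -32/15, 16/15)

Set up U = [u_1 | ... | u_1] ∈ R^(4×1). The projector onto W = col(U) is P = U (U^T U)^(-1) U^T.
Compute U^T U =
  [15],
and U^T v = (16).
Solve U^T U · c = U^T v for the coefficients: c = (16/15). The projection is proj_W(v) = U c.
Check: (v - proj_W(v)) · u_1 = 0  (should be 0).
Result: proj_W(v) = (-16/5, -16/15, -32/15, 16/15).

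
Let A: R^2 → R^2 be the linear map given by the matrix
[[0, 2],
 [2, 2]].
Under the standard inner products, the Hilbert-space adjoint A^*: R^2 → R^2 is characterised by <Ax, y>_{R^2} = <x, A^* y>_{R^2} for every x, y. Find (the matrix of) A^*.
A^* = A^T =
[[0, 2],
 [2, 2]]

For real matrices with standard dot products, the defining identity <Ax, y> = <x, A^* y> gives (Ax)^T y = x^T (A^*) y, i.e. x^T A^T y = x^T (A^*) y. Since this holds for all x, y, we must have A^* = A^T. Therefore
A^* =
[[0, 2],
 [2, 2]].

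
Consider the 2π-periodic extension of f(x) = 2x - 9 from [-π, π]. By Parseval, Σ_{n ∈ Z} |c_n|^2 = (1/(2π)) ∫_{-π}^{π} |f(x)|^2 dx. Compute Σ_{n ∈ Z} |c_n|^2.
Σ |c_n|^2 = 4π^2/3 + 81

Expand and integrate term by term over [-π, π]:
  ∫ (2x)^2 dx = 4·(2π^3/3); ∫ 2·2·(-9)·x dx = 0 (odd integrand); ∫ (-9)^2 dx = 81·2π.
So (1/(2π)) ∫_{-π}^{π} (2x - 9)^2 dx = 4π^2/3 + 81 = 4π^2/3 + 81.
Parseval ⇒ Σ |c_n|^2 = 4π^2/3 + 81.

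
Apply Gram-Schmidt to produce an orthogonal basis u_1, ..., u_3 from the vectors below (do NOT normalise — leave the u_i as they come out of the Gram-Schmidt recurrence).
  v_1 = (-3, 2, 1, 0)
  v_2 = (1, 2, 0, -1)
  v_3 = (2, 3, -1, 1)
Orthogonal basis:
  u_1 = (-3, 2, 1, 0)
  u_2 = (17/14, 13/7, -1/14, -1)
  u_3 = (28/83, 77/83, -70/83, 182/83)

Apply the Gram-Schmidt recurrence
  u_1 = v_1
  u_i = v_i − Σ_{j<i} ((v_i · u_j) / (u_j · u_j)) · u_j.

Step by step this gives:
  u_1 = (-3, 2, 1, 0)
  u_2 = (17/14, 13/7, -1/14, -1)
  u_3 = (28/83, 77/83, -70/83, 182/83)

Orthogonality check:
  u_2 · u_1 = 0 (should be 0)
  u_3 · u_1 = 0 (should be 0)
  u_3 · u_2 = 0 (should be 0)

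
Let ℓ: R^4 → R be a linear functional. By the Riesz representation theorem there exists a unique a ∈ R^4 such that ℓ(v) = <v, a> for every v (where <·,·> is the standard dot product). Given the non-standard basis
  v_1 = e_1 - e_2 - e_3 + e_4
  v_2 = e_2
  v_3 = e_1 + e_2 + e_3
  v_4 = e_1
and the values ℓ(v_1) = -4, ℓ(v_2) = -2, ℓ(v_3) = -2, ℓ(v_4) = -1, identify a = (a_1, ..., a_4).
a = (-1, -2, 1, -4)

Write a = (a_1, ..., a_4) in the standard basis. For each basis vector v_i, ℓ(v_i) = <v_i, a> is a linear equation in the a_j's. Collect the n equations into a matrix system V a = ℓ, where row i of V is v_i (expressed in the standard basis). Since V is invertible (lower-triangular with 1s on the diagonal, up to permutation), solve by back-substitution:
  V =
[[1, -1, -1, 1],
 [0, 1, 0, 0],
 [1, 1, 1, 0],
 [1, 0, 0, 0]]
  V a = (-4, -2, -2, -1)
Solving gives a = (-1, -2, 1, -4).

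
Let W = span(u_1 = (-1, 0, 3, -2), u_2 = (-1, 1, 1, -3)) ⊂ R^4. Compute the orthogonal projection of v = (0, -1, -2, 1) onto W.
proj_W(v) = (10/17, -1/17, -28/17, 21/17)

Set up U = [u_1 | ... | u_2] ∈ R^(4×2). The projector onto W = col(U) is P = U (U^T U)^(-1) U^T.
Compute U^T U =
  [14, 10]
  [10, 12],
and U^T v = (-8, -6).
Solve U^T U · c = U^T v for the coefficients: c = (-9/17, -1/17). The projection is proj_W(v) = U c.
Check: (v - proj_W(v)) · u_1 = 0  (should be 0).
Check: (v - proj_W(v)) · u_2 = 0  (should be 0).
Result: proj_W(v) = (10/17, -1/17, -28/17, 21/17).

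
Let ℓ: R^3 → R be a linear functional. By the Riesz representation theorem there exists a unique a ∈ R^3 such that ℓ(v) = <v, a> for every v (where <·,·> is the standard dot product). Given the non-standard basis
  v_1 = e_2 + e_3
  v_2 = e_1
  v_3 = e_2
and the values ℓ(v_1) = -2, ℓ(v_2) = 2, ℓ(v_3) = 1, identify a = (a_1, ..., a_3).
a = (2, 1, -3)

Write a = (a_1, ..., a_3) in the standard basis. For each basis vector v_i, ℓ(v_i) = <v_i, a> is a linear equation in the a_j's. Collect the n equations into a matrix system V a = ℓ, where row i of V is v_i (expressed in the standard basis). Since V is invertible (lower-triangular with 1s on the diagonal, up to permutation), solve by back-substitution:
  V =
[[0, 1, 1],
 [1, 0, 0],
 [0, 1, 0]]
  V a = (-2, 2, 1)
Solving gives a = (2, 1, -3).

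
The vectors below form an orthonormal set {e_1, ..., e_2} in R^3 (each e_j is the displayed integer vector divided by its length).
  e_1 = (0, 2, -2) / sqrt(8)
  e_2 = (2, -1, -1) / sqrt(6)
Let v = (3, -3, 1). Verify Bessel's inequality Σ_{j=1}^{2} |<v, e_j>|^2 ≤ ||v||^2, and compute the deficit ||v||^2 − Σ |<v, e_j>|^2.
Σ |<v, e_j>|^2 = 56/3; ||v||^2 = 19; deficit = 1/3

Write each e_j = u_j / sqrt(<u_j, u_j>) where u_j is the displayed integer vector. Then <v, e_j> = <v, u_j> / sqrt(<u_j, u_j>), so |<v, e_j>|^2 = <v, u_j>^2 / <u_j, u_j>.
Coefficients: <v, e_1> = -8/sqrt(8), <v, e_2> = 8/sqrt(6).
Square and sum: Σ |<v, e_j>|^2 = 56/3.
Compute ||v||^2 = v·v = 19.
Deficit = 19 − 56/3 = 1/3 ≥ 0, confirming Bessel's inequality. (The deficit equals ||v − Σ <v,e_j> e_j||^2, the squared distance from v to span{e_j}.)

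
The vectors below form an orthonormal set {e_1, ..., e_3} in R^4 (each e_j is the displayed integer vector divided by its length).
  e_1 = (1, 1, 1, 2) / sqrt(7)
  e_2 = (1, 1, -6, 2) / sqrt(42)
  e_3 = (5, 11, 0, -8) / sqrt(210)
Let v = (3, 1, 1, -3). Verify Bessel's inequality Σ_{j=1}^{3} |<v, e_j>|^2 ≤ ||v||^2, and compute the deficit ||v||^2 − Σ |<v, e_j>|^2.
Σ |<v, e_j>|^2 = 95/7; ||v||^2 = 20; deficit = 45/7

Write each e_j = u_j / sqrt(<u_j, u_j>) where u_j is the displayed integer vector. Then <v, e_j> = <v, u_j> / sqrt(<u_j, u_j>), so |<v, e_j>|^2 = <v, u_j>^2 / <u_j, u_j>.
Coefficients: <v, e_1> = -1/sqrt(7), <v, e_2> = -8/sqrt(42), <v, e_3> = 50/sqrt(210).
Square and sum: Σ |<v, e_j>|^2 = 95/7.
Compute ||v||^2 = v·v = 20.
Deficit = 20 − 95/7 = 45/7 ≥ 0, confirming Bessel's inequality. (The deficit equals ||v − Σ <v,e_j> e_j||^2, the squared distance from v to span{e_j}.)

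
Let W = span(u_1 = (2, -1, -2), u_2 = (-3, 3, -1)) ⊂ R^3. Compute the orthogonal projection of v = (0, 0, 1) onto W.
proj_W(v) = (-21/122, -12/61, 113/122)

Set up U = [u_1 | ... | u_2] ∈ R^(3×2). The projector onto W = col(U) is P = U (U^T U)^(-1) U^T.
Compute U^T U =
  [9, -7]
  [-7, 19],
and U^T v = (-2, -1).
Solve U^T U · c = U^T v for the coefficients: c = (-45/122, -23/122). The projection is proj_W(v) = U c.
Check: (v - proj_W(v)) · u_1 = 0  (should be 0).
Check: (v - proj_W(v)) · u_2 = 0  (should be 0).
Result: proj_W(v) = (-21/122, -12/61, 113/122).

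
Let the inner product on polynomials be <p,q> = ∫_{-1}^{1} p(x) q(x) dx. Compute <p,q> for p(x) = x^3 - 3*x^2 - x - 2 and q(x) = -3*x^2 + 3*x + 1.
<p,q> = 4/5

Expand the product: p(x)·q(x) = -3*x^5 + 12*x^4 - 5*x^3 - 7*x - 2.
∫_{-1}^{1} of each monomial x^k gives [2/(k+1) if k even, 0 if k odd]. Integrating term-by-term (or equivalently evaluating the antiderivative F(x) = -x^6/2 + 12*x^5/5 - 5*x^4/4 - 7*x^2/2 - 2*x at the endpoints):
  F(1) − F(−1) = -97/20 − (-113/20) = 4/5.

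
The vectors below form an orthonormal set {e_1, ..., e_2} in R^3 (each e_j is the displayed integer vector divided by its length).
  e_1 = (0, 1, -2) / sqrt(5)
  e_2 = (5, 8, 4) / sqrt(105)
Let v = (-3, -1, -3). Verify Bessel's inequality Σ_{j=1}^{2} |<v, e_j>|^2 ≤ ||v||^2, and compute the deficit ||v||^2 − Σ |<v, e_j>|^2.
Σ |<v, e_j>|^2 = 50/3; ||v||^2 = 19; deficit = 7/3

Write each e_j = u_j / sqrt(<u_j, u_j>) where u_j is the displayed integer vector. Then <v, e_j> = <v, u_j> / sqrt(<u_j, u_j>), so |<v, e_j>|^2 = <v, u_j>^2 / <u_j, u_j>.
Coefficients: <v, e_1> = 5/sqrt(5), <v, e_2> = -35/sqrt(105).
Square and sum: Σ |<v, e_j>|^2 = 50/3.
Compute ||v||^2 = v·v = 19.
Deficit = 19 − 50/3 = 7/3 ≥ 0, confirming Bessel's inequality. (The deficit equals ||v − Σ <v,e_j> e_j||^2, the squared distance from v to span{e_j}.)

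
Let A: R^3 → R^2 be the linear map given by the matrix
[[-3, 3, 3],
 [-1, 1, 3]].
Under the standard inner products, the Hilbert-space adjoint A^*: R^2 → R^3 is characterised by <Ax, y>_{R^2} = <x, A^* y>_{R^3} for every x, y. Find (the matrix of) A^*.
A^* = A^T =
[[-3, -1],
 [3, 1],
 [3, 3]]

For real matrices with standard dot products, the defining identity <Ax, y> = <x, A^* y> gives (Ax)^T y = x^T (A^*) y, i.e. x^T A^T y = x^T (A^*) y. Since this holds for all x, y, we must have A^* = A^T. Therefore
A^* =
[[-3, -1],
 [3, 1],
 [3, 3]].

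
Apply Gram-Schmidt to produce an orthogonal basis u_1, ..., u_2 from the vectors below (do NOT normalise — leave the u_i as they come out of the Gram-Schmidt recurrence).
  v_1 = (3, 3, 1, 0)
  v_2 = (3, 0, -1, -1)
Orthogonal basis:
  u_1 = (3, 3, 1, 0)
  u_2 = (33/19, -24/19, -27/19, -1)

Apply the Gram-Schmidt recurrence
  u_1 = v_1
  u_i = v_i − Σ_{j<i} ((v_i · u_j) / (u_j · u_j)) · u_j.

Step by step this gives:
  u_1 = (3, 3, 1, 0)
  u_2 = (33/19, -24/19, -27/19, -1)

Orthogonality check:
  u_2 · u_1 = 0 (should be 0)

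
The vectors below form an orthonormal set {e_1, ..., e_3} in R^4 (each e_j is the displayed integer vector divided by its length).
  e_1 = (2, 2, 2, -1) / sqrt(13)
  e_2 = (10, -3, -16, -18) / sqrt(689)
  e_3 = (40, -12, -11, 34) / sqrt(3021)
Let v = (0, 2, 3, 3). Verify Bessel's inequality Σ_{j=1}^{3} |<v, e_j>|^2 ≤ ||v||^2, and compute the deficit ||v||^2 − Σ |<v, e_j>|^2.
Σ |<v, e_j>|^2 = 406/19; ||v||^2 = 22; deficit = 12/19

Write each e_j = u_j / sqrt(<u_j, u_j>) where u_j is the displayed integer vector. Then <v, e_j> = <v, u_j> / sqrt(<u_j, u_j>), so |<v, e_j>|^2 = <v, u_j>^2 / <u_j, u_j>.
Coefficients: <v, e_1> = 7/sqrt(13), <v, e_2> = -108/sqrt(689), <v, e_3> = 45/sqrt(3021).
Square and sum: Σ |<v, e_j>|^2 = 406/19.
Compute ||v||^2 = v·v = 22.
Deficit = 22 − 406/19 = 12/19 ≥ 0, confirming Bessel's inequality. (The deficit equals ||v − Σ <v,e_j> e_j||^2, the squared distance from v to span{e_j}.)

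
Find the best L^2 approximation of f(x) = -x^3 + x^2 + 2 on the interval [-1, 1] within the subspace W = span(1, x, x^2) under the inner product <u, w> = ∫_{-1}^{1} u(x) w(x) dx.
g(x) = x^2 - 3*x/5 + 2

The best approximation g ∈ W is the orthogonal projection of f onto W. Writing g = a_0 + a_1 x + a_2 x^2, the coefficients solve the normal equations G · a = b where
  G_{ij} = <φ_i, φ_j> and b_i = <f, φ_i>, with φ_0 = 1, φ_1 = x, φ_2 = x^2.
G =
  [2, 0, 2/3]
  [0, 2/3, 0]
  [2/3, 0, 2/5],
b = (14/3, -2/5, 26/15).
Solving gives a_0 = 2, a_1 = -3/5, a_2 = 1, so
  g(x) = x^2 - 3*x/5 + 2.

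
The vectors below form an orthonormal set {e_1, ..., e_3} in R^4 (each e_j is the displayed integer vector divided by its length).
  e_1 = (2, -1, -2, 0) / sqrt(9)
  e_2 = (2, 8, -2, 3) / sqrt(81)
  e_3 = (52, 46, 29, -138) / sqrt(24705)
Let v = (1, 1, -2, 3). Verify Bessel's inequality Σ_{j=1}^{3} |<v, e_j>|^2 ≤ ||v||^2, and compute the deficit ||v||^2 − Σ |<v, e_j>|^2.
Σ |<v, e_j>|^2 = 4566/305; ||v||^2 = 15; deficit = 9/305

Write each e_j = u_j / sqrt(<u_j, u_j>) where u_j is the displayed integer vector. Then <v, e_j> = <v, u_j> / sqrt(<u_j, u_j>), so |<v, e_j>|^2 = <v, u_j>^2 / <u_j, u_j>.
Coefficients: <v, e_1> = 5/sqrt(9), <v, e_2> = 23/sqrt(81), <v, e_3> = -374/sqrt(24705).
Square and sum: Σ |<v, e_j>|^2 = 4566/305.
Compute ||v||^2 = v·v = 15.
Deficit = 15 − 4566/305 = 9/305 ≥ 0, confirming Bessel's inequality. (The deficit equals ||v − Σ <v,e_j> e_j||^2, the squared distance from v to span{e_j}.)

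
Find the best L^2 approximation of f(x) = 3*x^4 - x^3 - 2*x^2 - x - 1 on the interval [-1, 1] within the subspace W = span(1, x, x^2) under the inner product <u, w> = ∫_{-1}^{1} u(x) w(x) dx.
g(x) = 4*x^2/7 - 8*x/5 - 44/35

The best approximation g ∈ W is the orthogonal projection of f onto W. Writing g = a_0 + a_1 x + a_2 x^2, the coefficients solve the normal equations G · a = b where
  G_{ij} = <φ_i, φ_j> and b_i = <f, φ_i>, with φ_0 = 1, φ_1 = x, φ_2 = x^2.
G =
  [2, 0, 2/3]
  [0, 2/3, 0]
  [2/3, 0, 2/5],
b = (-32/15, -16/15, -64/105).
Solving gives a_0 = -44/35, a_1 = -8/5, a_2 = 4/7, so
  g(x) = 4*x^2/7 - 8*x/5 - 44/35.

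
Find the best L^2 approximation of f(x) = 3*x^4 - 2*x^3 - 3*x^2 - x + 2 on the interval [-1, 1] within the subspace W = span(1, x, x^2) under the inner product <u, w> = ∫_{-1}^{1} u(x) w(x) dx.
g(x) = -3*x^2/7 - 11*x/5 + 61/35

The best approximation g ∈ W is the orthogonal projection of f onto W. Writing g = a_0 + a_1 x + a_2 x^2, the coefficients solve the normal equations G · a = b where
  G_{ij} = <φ_i, φ_j> and b_i = <f, φ_i>, with φ_0 = 1, φ_1 = x, φ_2 = x^2.
G =
  [2, 0, 2/3]
  [0, 2/3, 0]
  [2/3, 0, 2/5],
b = (16/5, -22/15, 104/105).
Solving gives a_0 = 61/35, a_1 = -11/5, a_2 = -3/7, so
  g(x) = -3*x^2/7 - 11*x/5 + 61/35.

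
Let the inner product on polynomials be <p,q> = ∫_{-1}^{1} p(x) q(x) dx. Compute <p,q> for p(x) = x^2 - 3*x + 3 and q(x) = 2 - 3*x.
<p,q> = 58/3

Expand the product: p(x)·q(x) = -3*x^3 + 11*x^2 - 15*x + 6.
∫_{-1}^{1} of each monomial x^k gives [2/(k+1) if k even, 0 if k odd]. Integrating term-by-term (or equivalently evaluating the antiderivative F(x) = -3*x^4/4 + 11*x^3/3 - 15*x^2/2 + 6*x at the endpoints):
  F(1) − F(−1) = 17/12 − (-215/12) = 58/3.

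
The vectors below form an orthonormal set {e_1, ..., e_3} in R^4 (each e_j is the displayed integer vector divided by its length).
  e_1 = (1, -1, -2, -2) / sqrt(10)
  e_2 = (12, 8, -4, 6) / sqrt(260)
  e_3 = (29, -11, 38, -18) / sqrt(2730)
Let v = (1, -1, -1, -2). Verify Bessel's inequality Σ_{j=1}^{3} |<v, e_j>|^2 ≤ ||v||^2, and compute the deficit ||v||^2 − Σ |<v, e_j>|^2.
Σ |<v, e_j>|^2 = 734/105; ||v||^2 = 7; deficit = 1/105

Write each e_j = u_j / sqrt(<u_j, u_j>) where u_j is the displayed integer vector. Then <v, e_j> = <v, u_j> / sqrt(<u_j, u_j>), so |<v, e_j>|^2 = <v, u_j>^2 / <u_j, u_j>.
Coefficients: <v, e_1> = 8/sqrt(10), <v, e_2> = -4/sqrt(260), <v, e_3> = 38/sqrt(2730).
Square and sum: Σ |<v, e_j>|^2 = 734/105.
Compute ||v||^2 = v·v = 7.
Deficit = 7 − 734/105 = 1/105 ≥ 0, confirming Bessel's inequality. (The deficit equals ||v − Σ <v,e_j> e_j||^2, the squared distance from v to span{e_j}.)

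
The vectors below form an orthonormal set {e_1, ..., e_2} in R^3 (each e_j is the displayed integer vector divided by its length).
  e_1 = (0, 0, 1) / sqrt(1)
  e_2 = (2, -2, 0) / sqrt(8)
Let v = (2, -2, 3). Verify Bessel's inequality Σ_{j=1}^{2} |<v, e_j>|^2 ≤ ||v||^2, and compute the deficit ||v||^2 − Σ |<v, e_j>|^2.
Σ |<v, e_j>|^2 = 17; ||v||^2 = 17; deficit = 0

Write each e_j = u_j / sqrt(<u_j, u_j>) where u_j is the displayed integer vector. Then <v, e_j> = <v, u_j> / sqrt(<u_j, u_j>), so |<v, e_j>|^2 = <v, u_j>^2 / <u_j, u_j>.
Coefficients: <v, e_1> = 3/sqrt(1), <v, e_2> = 8/sqrt(8).
Square and sum: Σ |<v, e_j>|^2 = 17.
Compute ||v||^2 = v·v = 17.
Deficit = 17 − 17 = 0 ≥ 0, confirming Bessel's inequality. (The deficit equals ||v − Σ <v,e_j> e_j||^2, the squared distance from v to span{e_j}.)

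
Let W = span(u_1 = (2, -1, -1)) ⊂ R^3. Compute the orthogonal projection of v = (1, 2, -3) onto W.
proj_W(v) = (1, -1/2, -1/2)

Set up U = [u_1 | ... | u_1] ∈ R^(3×1). The projector onto W = col(U) is P = U (U^T U)^(-1) U^T.
Compute U^T U =
  [6],
and U^T v = (3).
Solve U^T U · c = U^T v for the coefficients: c = (1/2). The projection is proj_W(v) = U c.
Check: (v - proj_W(v)) · u_1 = 0  (should be 0).
Result: proj_W(v) = (1, -1/2, -1/2).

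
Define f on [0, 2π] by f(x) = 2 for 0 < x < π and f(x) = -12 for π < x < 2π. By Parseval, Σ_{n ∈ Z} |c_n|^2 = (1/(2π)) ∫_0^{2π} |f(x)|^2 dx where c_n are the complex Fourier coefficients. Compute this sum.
Σ |c_n|^2 = 74

Parseval equates the L^2 energy of f (normalised by 1/(2π)) with the ℓ^2 sum of its Fourier coefficients: (1/(2π)) ∫_0^{2π} |f|^2 = Σ |c_n|^2.
Compute the left side: (1/(2π)) [∫_0^π 2^2 dx + ∫_π^{2π} (-12)^2 dx] = (1/(2π)) · (4π + 144π) = (4 + 144)/2 = 74.
So Σ_{n ∈ Z} |c_n|^2 = 74.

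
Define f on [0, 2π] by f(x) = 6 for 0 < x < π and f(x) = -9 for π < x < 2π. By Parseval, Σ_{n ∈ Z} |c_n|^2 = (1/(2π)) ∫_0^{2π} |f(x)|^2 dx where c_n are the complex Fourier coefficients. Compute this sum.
Σ |c_n|^2 = 117/2

Parseval equates the L^2 energy of f (normalised by 1/(2π)) with the ℓ^2 sum of its Fourier coefficients: (1/(2π)) ∫_0^{2π} |f|^2 = Σ |c_n|^2.
Compute the left side: (1/(2π)) [∫_0^π 6^2 dx + ∫_π^{2π} (-9)^2 dx] = (1/(2π)) · (36π + 81π) = (36 + 81)/2 = 117/2.
So Σ_{n ∈ Z} |c_n|^2 = 117/2.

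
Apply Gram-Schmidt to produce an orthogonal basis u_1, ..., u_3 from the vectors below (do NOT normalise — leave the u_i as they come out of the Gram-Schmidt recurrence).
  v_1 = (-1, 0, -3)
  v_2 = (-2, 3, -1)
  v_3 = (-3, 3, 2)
Orthogonal basis:
  u_1 = (-1, 0, -3)
  u_2 = (-3/2, 3, 1/2)
  u_3 = (-162/115, -18/23, 54/115)

Apply the Gram-Schmidt recurrence
  u_1 = v_1
  u_i = v_i − Σ_{j<i} ((v_i · u_j) / (u_j · u_j)) · u_j.

Step by step this gives:
  u_1 = (-1, 0, -3)
  u_2 = (-3/2, 3, 1/2)
  u_3 = (-162/115, -18/23, 54/115)

Orthogonality check:
  u_2 · u_1 = 0 (should be 0)
  u_3 · u_1 = 0 (should be 0)
  u_3 · u_2 = 0 (should be 0)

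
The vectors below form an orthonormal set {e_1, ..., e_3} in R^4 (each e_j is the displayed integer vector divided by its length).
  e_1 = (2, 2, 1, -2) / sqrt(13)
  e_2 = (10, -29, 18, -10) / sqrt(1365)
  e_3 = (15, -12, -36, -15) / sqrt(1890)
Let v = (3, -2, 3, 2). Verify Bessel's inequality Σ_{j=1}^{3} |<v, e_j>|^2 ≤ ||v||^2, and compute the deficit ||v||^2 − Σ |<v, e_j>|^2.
Σ |<v, e_j>|^2 = 27/2; ||v||^2 = 26; deficit = 25/2

Write each e_j = u_j / sqrt(<u_j, u_j>) where u_j is the displayed integer vector. Then <v, e_j> = <v, u_j> / sqrt(<u_j, u_j>), so |<v, e_j>|^2 = <v, u_j>^2 / <u_j, u_j>.
Coefficients: <v, e_1> = 1/sqrt(13), <v, e_2> = 122/sqrt(1365), <v, e_3> = -69/sqrt(1890).
Square and sum: Σ |<v, e_j>|^2 = 27/2.
Compute ||v||^2 = v·v = 26.
Deficit = 26 − 27/2 = 25/2 ≥ 0, confirming Bessel's inequality. (The deficit equals ||v − Σ <v,e_j> e_j||^2, the squared distance from v to span{e_j}.)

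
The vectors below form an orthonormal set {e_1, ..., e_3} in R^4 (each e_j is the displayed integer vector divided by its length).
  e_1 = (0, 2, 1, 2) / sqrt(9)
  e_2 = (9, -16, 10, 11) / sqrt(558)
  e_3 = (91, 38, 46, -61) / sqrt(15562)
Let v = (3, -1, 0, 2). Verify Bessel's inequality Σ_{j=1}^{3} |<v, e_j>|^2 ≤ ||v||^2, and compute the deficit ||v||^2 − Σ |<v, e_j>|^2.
Σ |<v, e_j>|^2 = 2218/251; ||v||^2 = 14; deficit = 1296/251

Write each e_j = u_j / sqrt(<u_j, u_j>) where u_j is the displayed integer vector. Then <v, e_j> = <v, u_j> / sqrt(<u_j, u_j>), so |<v, e_j>|^2 = <v, u_j>^2 / <u_j, u_j>.
Coefficients: <v, e_1> = 2/sqrt(9), <v, e_2> = 65/sqrt(558), <v, e_3> = 113/sqrt(15562).
Square and sum: Σ |<v, e_j>|^2 = 2218/251.
Compute ||v||^2 = v·v = 14.
Deficit = 14 − 2218/251 = 1296/251 ≥ 0, confirming Bessel's inequality. (The deficit equals ||v − Σ <v,e_j> e_j||^2, the squared distance from v to span{e_j}.)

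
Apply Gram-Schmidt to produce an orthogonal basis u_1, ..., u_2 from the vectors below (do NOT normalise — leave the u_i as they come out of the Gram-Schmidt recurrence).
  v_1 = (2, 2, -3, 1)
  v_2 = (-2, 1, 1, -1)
Orthogonal basis:
  u_1 = (2, 2, -3, 1)
  u_2 = (-4/3, 5/3, 0, -2/3)

Apply the Gram-Schmidt recurrence
  u_1 = v_1
  u_i = v_i − Σ_{j<i} ((v_i · u_j) / (u_j · u_j)) · u_j.

Step by step this gives:
  u_1 = (2, 2, -3, 1)
  u_2 = (-4/3, 5/3, 0, -2/3)

Orthogonality check:
  u_2 · u_1 = 0 (should be 0)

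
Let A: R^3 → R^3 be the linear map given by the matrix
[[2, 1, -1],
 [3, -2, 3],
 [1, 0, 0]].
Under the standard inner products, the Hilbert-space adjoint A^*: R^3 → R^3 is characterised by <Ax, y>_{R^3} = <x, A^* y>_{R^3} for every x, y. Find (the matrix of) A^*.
A^* = A^T =
[[2, 3, 1],
 [1, -2, 0],
 [-1, 3, 0]]

For real matrices with standard dot products, the defining identity <Ax, y> = <x, A^* y> gives (Ax)^T y = x^T (A^*) y, i.e. x^T A^T y = x^T (A^*) y. Since this holds for all x, y, we must have A^* = A^T. Therefore
A^* =
[[2, 3, 1],
 [1, -2, 0],
 [-1, 3, 0]].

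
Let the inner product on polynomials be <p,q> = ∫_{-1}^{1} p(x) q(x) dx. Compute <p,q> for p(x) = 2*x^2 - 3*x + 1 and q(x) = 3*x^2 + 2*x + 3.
<p,q> = 52/5

Expand the product: p(x)·q(x) = 6*x^4 - 5*x^3 + 3*x^2 - 7*x + 3.
∫_{-1}^{1} of each monomial x^k gives [2/(k+1) if k even, 0 if k odd]. Integrating term-by-term (or equivalently evaluating the antiderivative F(x) = 6*x^5/5 - 5*x^4/4 + x^3 - 7*x^2/2 + 3*x at the endpoints):
  F(1) − F(−1) = 9/20 − (-199/20) = 52/5.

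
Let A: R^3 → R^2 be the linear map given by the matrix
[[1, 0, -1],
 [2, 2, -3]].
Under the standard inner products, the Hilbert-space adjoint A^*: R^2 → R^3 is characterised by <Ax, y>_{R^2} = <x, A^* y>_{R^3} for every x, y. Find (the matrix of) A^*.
A^* = A^T =
[[1, 2],
 [0, 2],
 [-1, -3]]

For real matrices with standard dot products, the defining identity <Ax, y> = <x, A^* y> gives (Ax)^T y = x^T (A^*) y, i.e. x^T A^T y = x^T (A^*) y. Since this holds for all x, y, we must have A^* = A^T. Therefore
A^* =
[[1, 2],
 [0, 2],
 [-1, -3]].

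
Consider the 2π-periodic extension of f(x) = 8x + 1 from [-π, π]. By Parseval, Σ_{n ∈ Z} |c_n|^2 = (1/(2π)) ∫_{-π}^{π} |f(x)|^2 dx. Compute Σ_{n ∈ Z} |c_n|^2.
Σ |c_n|^2 = 64π^2/3 + 1

Expand and integrate term by term over [-π, π]:
  ∫ (8x)^2 dx = 64·(2π^3/3); ∫ 2·8·(1)·x dx = 0 (odd integrand); ∫ 1^2 dx = 1·2π.
So (1/(2π)) ∫_{-π}^{π} (8x + 1)^2 dx = 64π^2/3 + 1 = 64π^2/3 + 1.
Parseval ⇒ Σ |c_n|^2 = 64π^2/3 + 1.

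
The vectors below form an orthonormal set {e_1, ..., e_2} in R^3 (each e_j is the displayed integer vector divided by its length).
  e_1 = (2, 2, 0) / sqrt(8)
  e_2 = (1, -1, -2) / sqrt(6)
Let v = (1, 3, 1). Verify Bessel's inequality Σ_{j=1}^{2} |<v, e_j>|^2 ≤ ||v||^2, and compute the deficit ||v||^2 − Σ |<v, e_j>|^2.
Σ |<v, e_j>|^2 = 32/3; ||v||^2 = 11; deficit = 1/3

Write each e_j = u_j / sqrt(<u_j, u_j>) where u_j is the displayed integer vector. Then <v, e_j> = <v, u_j> / sqrt(<u_j, u_j>), so |<v, e_j>|^2 = <v, u_j>^2 / <u_j, u_j>.
Coefficients: <v, e_1> = 8/sqrt(8), <v, e_2> = -4/sqrt(6).
Square and sum: Σ |<v, e_j>|^2 = 32/3.
Compute ||v||^2 = v·v = 11.
Deficit = 11 − 32/3 = 1/3 ≥ 0, confirming Bessel's inequality. (The deficit equals ||v − Σ <v,e_j> e_j||^2, the squared distance from v to span{e_j}.)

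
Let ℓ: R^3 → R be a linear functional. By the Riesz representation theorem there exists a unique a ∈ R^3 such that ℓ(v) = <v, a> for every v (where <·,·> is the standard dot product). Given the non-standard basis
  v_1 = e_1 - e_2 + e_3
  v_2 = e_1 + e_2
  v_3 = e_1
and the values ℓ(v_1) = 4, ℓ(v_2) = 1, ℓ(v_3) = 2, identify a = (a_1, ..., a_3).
a = (2, -1, 1)

Write a = (a_1, ..., a_3) in the standard basis. For each basis vector v_i, ℓ(v_i) = <v_i, a> is a linear equation in the a_j's. Collect the n equations into a matrix system V a = ℓ, where row i of V is v_i (expressed in the standard basis). Since V is invertible (lower-triangular with 1s on the diagonal, up to permutation), solve by back-substitution:
  V =
[[1, -1, 1],
 [1, 1, 0],
 [1, 0, 0]]
  V a = (4, 1, 2)
Solving gives a = (2, -1, 1).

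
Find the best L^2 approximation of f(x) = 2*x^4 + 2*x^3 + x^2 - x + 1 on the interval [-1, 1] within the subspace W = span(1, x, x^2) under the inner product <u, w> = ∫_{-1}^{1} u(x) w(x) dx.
g(x) = 19*x^2/7 + x/5 + 29/35

The best approximation g ∈ W is the orthogonal projection of f onto W. Writing g = a_0 + a_1 x + a_2 x^2, the coefficients solve the normal equations G · a = b where
  G_{ij} = <φ_i, φ_j> and b_i = <f, φ_i>, with φ_0 = 1, φ_1 = x, φ_2 = x^2.
G =
  [2, 0, 2/3]
  [0, 2/3, 0]
  [2/3, 0, 2/5],
b = (52/15, 2/15, 172/105).
Solving gives a_0 = 29/35, a_1 = 1/5, a_2 = 19/7, so
  g(x) = 19*x^2/7 + x/5 + 29/35.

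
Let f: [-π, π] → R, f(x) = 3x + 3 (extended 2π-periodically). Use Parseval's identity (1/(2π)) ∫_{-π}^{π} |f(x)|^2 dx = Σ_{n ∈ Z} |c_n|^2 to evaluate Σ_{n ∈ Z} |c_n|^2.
Σ |c_n|^2 = 3π^2 + 9

Expand and integrate term by term over [-π, π]:
  ∫ (3x)^2 dx = 9·(2π^3/3); ∫ 2·3·(3)·x dx = 0 (odd integrand); ∫ 3^2 dx = 9·2π.
So (1/(2π)) ∫_{-π}^{π} (3x + 3)^2 dx = 9π^2/3 + 9 = 3π^2 + 9.
Parseval ⇒ Σ |c_n|^2 = 3π^2 + 9.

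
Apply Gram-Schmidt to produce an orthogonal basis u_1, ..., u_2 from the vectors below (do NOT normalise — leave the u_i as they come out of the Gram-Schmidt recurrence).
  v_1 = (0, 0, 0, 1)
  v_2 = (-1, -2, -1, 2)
Orthogonal basis:
  u_1 = (0, 0, 0, 1)
  u_2 = (-1, -2, -1, 0)

Apply the Gram-Schmidt recurrence
  u_1 = v_1
  u_i = v_i − Σ_{j<i} ((v_i · u_j) / (u_j · u_j)) · u_j.

Step by step this gives:
  u_1 = (0, 0, 0, 1)
  u_2 = (-1, -2, -1, 0)

Orthogonality check:
  u_2 · u_1 = 0 (should be 0)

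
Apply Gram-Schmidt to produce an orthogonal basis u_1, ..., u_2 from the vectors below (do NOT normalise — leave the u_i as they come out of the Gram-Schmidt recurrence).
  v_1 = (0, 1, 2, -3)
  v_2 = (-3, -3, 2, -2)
Orthogonal basis:
  u_1 = (0, 1, 2, -3)
  u_2 = (-3, -7/2, 1, -1/2)

Apply the Gram-Schmidt recurrence
  u_1 = v_1
  u_i = v_i − Σ_{j<i} ((v_i · u_j) / (u_j · u_j)) · u_j.

Step by step this gives:
  u_1 = (0, 1, 2, -3)
  u_2 = (-3, -7/2, 1, -1/2)

Orthogonality check:
  u_2 · u_1 = 0 (should be 0)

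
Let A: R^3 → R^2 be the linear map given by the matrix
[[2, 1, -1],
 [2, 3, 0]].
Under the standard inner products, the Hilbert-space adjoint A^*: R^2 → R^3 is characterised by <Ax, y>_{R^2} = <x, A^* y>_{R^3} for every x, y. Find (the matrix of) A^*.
A^* = A^T =
[[2, 2],
 [1, 3],
 [-1, 0]]

For real matrices with standard dot products, the defining identity <Ax, y> = <x, A^* y> gives (Ax)^T y = x^T (A^*) y, i.e. x^T A^T y = x^T (A^*) y. Since this holds for all x, y, we must have A^* = A^T. Therefore
A^* =
[[2, 2],
 [1, 3],
 [-1, 0]].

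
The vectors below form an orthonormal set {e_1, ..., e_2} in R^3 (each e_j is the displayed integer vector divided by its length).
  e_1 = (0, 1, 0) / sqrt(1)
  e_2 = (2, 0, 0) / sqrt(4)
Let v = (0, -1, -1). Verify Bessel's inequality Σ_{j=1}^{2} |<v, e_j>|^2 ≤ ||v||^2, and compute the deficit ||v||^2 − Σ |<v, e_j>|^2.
Σ |<v, e_j>|^2 = 1; ||v||^2 = 2; deficit = 1

Write each e_j = u_j / sqrt(<u_j, u_j>) where u_j is the displayed integer vector. Then <v, e_j> = <v, u_j> / sqrt(<u_j, u_j>), so |<v, e_j>|^2 = <v, u_j>^2 / <u_j, u_j>.
Coefficients: <v, e_1> = -1/sqrt(1), <v, e_2> = 0/sqrt(4).
Square and sum: Σ |<v, e_j>|^2 = 1.
Compute ||v||^2 = v·v = 2.
Deficit = 2 − 1 = 1 ≥ 0, confirming Bessel's inequality. (The deficit equals ||v − Σ <v,e_j> e_j||^2, the squared distance from v to span{e_j}.)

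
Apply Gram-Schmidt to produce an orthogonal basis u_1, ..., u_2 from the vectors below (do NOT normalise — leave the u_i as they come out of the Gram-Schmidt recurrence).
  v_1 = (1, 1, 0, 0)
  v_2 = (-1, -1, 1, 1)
Orthogonal basis:
  u_1 = (1, 1, 0, 0)
  u_2 = (0, 0, 1, 1)

Apply the Gram-Schmidt recurrence
  u_1 = v_1
  u_i = v_i − Σ_{j<i} ((v_i · u_j) / (u_j · u_j)) · u_j.

Step by step this gives:
  u_1 = (1, 1, 0, 0)
  u_2 = (0, 0, 1, 1)

Orthogonality check:
  u_2 · u_1 = 0 (should be 0)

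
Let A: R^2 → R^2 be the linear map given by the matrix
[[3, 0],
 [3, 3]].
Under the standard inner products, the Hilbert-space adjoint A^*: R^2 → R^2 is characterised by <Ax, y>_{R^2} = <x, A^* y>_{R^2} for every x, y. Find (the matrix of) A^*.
A^* = A^T =
[[3, 3],
 [0, 3]]

For real matrices with standard dot products, the defining identity <Ax, y> = <x, A^* y> gives (Ax)^T y = x^T (A^*) y, i.e. x^T A^T y = x^T (A^*) y. Since this holds for all x, y, we must have A^* = A^T. Therefore
A^* =
[[3, 3],
 [0, 3]].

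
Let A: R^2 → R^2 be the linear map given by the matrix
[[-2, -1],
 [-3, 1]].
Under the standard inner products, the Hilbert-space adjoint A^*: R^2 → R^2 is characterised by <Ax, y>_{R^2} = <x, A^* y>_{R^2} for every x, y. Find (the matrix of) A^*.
A^* = A^T =
[[-2, -3],
 [-1, 1]]

For real matrices with standard dot products, the defining identity <Ax, y> = <x, A^* y> gives (Ax)^T y = x^T (A^*) y, i.e. x^T A^T y = x^T (A^*) y. Since this holds for all x, y, we must have A^* = A^T. Therefore
A^* =
[[-2, -3],
 [-1, 1]].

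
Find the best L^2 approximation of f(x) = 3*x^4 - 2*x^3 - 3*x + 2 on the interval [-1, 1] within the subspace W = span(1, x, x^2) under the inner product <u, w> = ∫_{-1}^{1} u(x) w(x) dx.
g(x) = 18*x^2/7 - 21*x/5 + 61/35

The best approximation g ∈ W is the orthogonal projection of f onto W. Writing g = a_0 + a_1 x + a_2 x^2, the coefficients solve the normal equations G · a = b where
  G_{ij} = <φ_i, φ_j> and b_i = <f, φ_i>, with φ_0 = 1, φ_1 = x, φ_2 = x^2.
G =
  [2, 0, 2/3]
  [0, 2/3, 0]
  [2/3, 0, 2/5],
b = (26/5, -14/5, 46/21).
Solving gives a_0 = 61/35, a_1 = -21/5, a_2 = 18/7, so
  g(x) = 18*x^2/7 - 21*x/5 + 61/35.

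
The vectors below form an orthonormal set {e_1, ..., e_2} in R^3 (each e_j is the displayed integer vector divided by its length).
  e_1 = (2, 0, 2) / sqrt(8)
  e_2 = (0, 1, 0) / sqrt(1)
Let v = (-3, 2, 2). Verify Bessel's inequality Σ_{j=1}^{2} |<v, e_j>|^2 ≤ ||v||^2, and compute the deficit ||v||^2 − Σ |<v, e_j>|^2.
Σ |<v, e_j>|^2 = 9/2; ||v||^2 = 17; deficit = 25/2

Write each e_j = u_j / sqrt(<u_j, u_j>) where u_j is the displayed integer vector. Then <v, e_j> = <v, u_j> / sqrt(<u_j, u_j>), so |<v, e_j>|^2 = <v, u_j>^2 / <u_j, u_j>.
Coefficients: <v, e_1> = -2/sqrt(8), <v, e_2> = 2/sqrt(1).
Square and sum: Σ |<v, e_j>|^2 = 9/2.
Compute ||v||^2 = v·v = 17.
Deficit = 17 − 9/2 = 25/2 ≥ 0, confirming Bessel's inequality. (The deficit equals ||v − Σ <v,e_j> e_j||^2, the squared distance from v to span{e_j}.)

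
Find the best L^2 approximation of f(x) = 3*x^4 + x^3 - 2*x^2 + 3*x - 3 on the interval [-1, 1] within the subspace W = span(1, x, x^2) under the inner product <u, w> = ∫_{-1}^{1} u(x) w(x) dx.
g(x) = 4*x^2/7 + 18*x/5 - 114/35

The best approximation g ∈ W is the orthogonal projection of f onto W. Writing g = a_0 + a_1 x + a_2 x^2, the coefficients solve the normal equations G · a = b where
  G_{ij} = <φ_i, φ_j> and b_i = <f, φ_i>, with φ_0 = 1, φ_1 = x, φ_2 = x^2.
G =
  [2, 0, 2/3]
  [0, 2/3, 0]
  [2/3, 0, 2/5],
b = (-92/15, 12/5, -68/35).
Solving gives a_0 = -114/35, a_1 = 18/5, a_2 = 4/7, so
  g(x) = 4*x^2/7 + 18*x/5 - 114/35.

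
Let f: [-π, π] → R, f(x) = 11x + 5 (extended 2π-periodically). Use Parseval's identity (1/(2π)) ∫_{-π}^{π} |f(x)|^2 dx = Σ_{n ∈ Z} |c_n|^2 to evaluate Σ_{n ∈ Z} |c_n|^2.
Σ |c_n|^2 = 121π^2/3 + 25

Expand and integrate term by term over [-π, π]:
  ∫ (11x)^2 dx = 121·(2π^3/3); ∫ 2·11·(5)·x dx = 0 (odd integrand); ∫ 5^2 dx = 25·2π.
So (1/(2π)) ∫_{-π}^{π} (11x + 5)^2 dx = 121π^2/3 + 25 = 121π^2/3 + 25.
Parseval ⇒ Σ |c_n|^2 = 121π^2/3 + 25.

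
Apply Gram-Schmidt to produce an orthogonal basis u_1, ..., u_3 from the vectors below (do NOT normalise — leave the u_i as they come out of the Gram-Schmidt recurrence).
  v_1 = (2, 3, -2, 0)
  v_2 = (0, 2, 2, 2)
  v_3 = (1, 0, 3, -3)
Orthogonal basis:
  u_1 = (2, 3, -2, 0)
  u_2 = (-4/17, 28/17, 38/17, 2)
  u_3 = (37/25, 16/25, 61/25, -77/25)

Apply the Gram-Schmidt recurrence
  u_1 = v_1
  u_i = v_i − Σ_{j<i} ((v_i · u_j) / (u_j · u_j)) · u_j.

Step by step this gives:
  u_1 = (2, 3, -2, 0)
  u_2 = (-4/17, 28/17, 38/17, 2)
  u_3 = (37/25, 16/25, 61/25, -77/25)

Orthogonality check:
  u_2 · u_1 = 0 (should be 0)
  u_3 · u_1 = 0 (should be 0)
  u_3 · u_2 = 0 (should be 0)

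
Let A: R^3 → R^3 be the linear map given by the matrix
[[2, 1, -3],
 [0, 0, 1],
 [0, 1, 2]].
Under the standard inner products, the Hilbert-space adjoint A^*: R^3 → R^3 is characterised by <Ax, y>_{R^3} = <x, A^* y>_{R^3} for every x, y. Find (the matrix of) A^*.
A^* = A^T =
[[2, 0, 0],
 [1, 0, 1],
 [-3, 1, 2]]

For real matrices with standard dot products, the defining identity <Ax, y> = <x, A^* y> gives (Ax)^T y = x^T (A^*) y, i.e. x^T A^T y = x^T (A^*) y. Since this holds for all x, y, we must have A^* = A^T. Therefore
A^* =
[[2, 0, 0],
 [1, 0, 1],
 [-3, 1, 2]].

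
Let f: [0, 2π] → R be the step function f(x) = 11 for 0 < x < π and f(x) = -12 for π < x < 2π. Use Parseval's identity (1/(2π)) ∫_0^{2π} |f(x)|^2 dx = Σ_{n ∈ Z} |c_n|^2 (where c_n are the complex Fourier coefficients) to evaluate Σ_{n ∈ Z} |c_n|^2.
Σ |c_n|^2 = 265/2

Parseval equates the L^2 energy of f (normalised by 1/(2π)) with the ℓ^2 sum of its Fourier coefficients: (1/(2π)) ∫_0^{2π} |f|^2 = Σ |c_n|^2.
Compute the left side: (1/(2π)) [∫_0^π 11^2 dx + ∫_π^{2π} (-12)^2 dx] = (1/(2π)) · (121π + 144π) = (121 + 144)/2 = 265/2.
So Σ_{n ∈ Z} |c_n|^2 = 265/2.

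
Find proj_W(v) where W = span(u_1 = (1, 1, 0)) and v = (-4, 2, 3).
proj_W(v) = (-1, -1, 0)

Set up U = [u_1 | ... | u_1] ∈ R^(3×1). The projector onto W = col(U) is P = U (U^T U)^(-1) U^T.
Compute U^T U =
  [2],
and U^T v = (-2).
Solve U^T U · c = U^T v for the coefficients: c = (-1). The projection is proj_W(v) = U c.
Check: (v - proj_W(v)) · u_1 = 0  (should be 0).
Result: proj_W(v) = (-1, -1, 0).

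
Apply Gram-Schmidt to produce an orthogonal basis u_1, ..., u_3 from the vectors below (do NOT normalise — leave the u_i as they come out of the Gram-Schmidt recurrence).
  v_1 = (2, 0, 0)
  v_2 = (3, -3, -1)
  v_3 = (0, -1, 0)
Orthogonal basis:
  u_1 = (2, 0, 0)
  u_2 = (0, -3, -1)
  u_3 = (0, -1/10, 3/10)

Apply the Gram-Schmidt recurrence
  u_1 = v_1
  u_i = v_i − Σ_{j<i} ((v_i · u_j) / (u_j · u_j)) · u_j.

Step by step this gives:
  u_1 = (2, 0, 0)
  u_2 = (0, -3, -1)
  u_3 = (0, -1/10, 3/10)

Orthogonality check:
  u_2 · u_1 = 0 (should be 0)
  u_3 · u_1 = 0 (should be 0)
  u_3 · u_2 = 0 (should be 0)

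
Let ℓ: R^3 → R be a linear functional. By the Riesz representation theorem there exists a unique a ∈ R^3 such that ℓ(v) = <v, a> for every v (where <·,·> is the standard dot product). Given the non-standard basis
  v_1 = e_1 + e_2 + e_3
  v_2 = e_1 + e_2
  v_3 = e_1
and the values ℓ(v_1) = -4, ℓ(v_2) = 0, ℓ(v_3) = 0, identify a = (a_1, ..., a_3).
a = (0, 0, -4)

Write a = (a_1, ..., a_3) in the standard basis. For each basis vector v_i, ℓ(v_i) = <v_i, a> is a linear equation in the a_j's. Collect the n equations into a matrix system V a = ℓ, where row i of V is v_i (expressed in the standard basis). Since V is invertible (lower-triangular with 1s on the diagonal, up to permutation), solve by back-substitution:
  V =
[[1, 1, 1],
 [1, 1, 0],
 [1, 0, 0]]
  V a = (-4, 0, 0)
Solving gives a = (0, 0, -4).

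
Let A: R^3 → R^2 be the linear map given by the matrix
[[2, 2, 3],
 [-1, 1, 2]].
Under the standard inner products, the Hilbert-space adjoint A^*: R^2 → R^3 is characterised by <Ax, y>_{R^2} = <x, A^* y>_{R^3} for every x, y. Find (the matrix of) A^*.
A^* = A^T =
[[2, -1],
 [2, 1],
 [3, 2]]

For real matrices with standard dot products, the defining identity <Ax, y> = <x, A^* y> gives (Ax)^T y = x^T (A^*) y, i.e. x^T A^T y = x^T (A^*) y. Since this holds for all x, y, we must have A^* = A^T. Therefore
A^* =
[[2, -1],
 [2, 1],
 [3, 2]].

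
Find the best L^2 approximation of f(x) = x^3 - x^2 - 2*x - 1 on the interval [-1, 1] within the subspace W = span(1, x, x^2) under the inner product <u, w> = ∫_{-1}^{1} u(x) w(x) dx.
g(x) = -x^2 - 7*x/5 - 1

The best approximation g ∈ W is the orthogonal projection of f onto W. Writing g = a_0 + a_1 x + a_2 x^2, the coefficients solve the normal equations G · a = b where
  G_{ij} = <φ_i, φ_j> and b_i = <f, φ_i>, with φ_0 = 1, φ_1 = x, φ_2 = x^2.
G =
  [2, 0, 2/3]
  [0, 2/3, 0]
  [2/3, 0, 2/5],
b = (-8/3, -14/15, -16/15).
Solving gives a_0 = -1, a_1 = -7/5, a_2 = -1, so
  g(x) = -x^2 - 7*x/5 - 1.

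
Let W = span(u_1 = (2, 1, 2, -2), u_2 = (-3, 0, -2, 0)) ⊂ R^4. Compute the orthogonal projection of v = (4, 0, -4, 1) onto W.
proj_W(v) = (28/23, -22/23, 4/23, 44/23)

Set up U = [u_1 | ... | u_2] ∈ R^(4×2). The projector onto W = col(U) is P = U (U^T U)^(-1) U^T.
Compute U^T U =
  [13, -10]
  [-10, 13],
and U^T v = (-2, -4).
Solve U^T U · c = U^T v for the coefficients: c = (-22/23, -24/23). The projection is proj_W(v) = U c.
Check: (v - proj_W(v)) · u_1 = 0  (should be 0).
Check: (v - proj_W(v)) · u_2 = 0  (should be 0).
Result: proj_W(v) = (28/23, -22/23, 4/23, 44/23).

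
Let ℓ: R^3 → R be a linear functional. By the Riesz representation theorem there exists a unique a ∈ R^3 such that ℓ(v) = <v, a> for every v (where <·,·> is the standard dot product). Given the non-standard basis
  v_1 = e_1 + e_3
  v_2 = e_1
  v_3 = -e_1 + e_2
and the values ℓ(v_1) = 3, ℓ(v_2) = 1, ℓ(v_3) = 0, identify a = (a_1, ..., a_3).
a = (1, 1, 2)

Write a = (a_1, ..., a_3) in the standard basis. For each basis vector v_i, ℓ(v_i) = <v_i, a> is a linear equation in the a_j's. Collect the n equations into a matrix system V a = ℓ, where row i of V is v_i (expressed in the standard basis). Since V is invertible (lower-triangular with 1s on the diagonal, up to permutation), solve by back-substitution:
  V =
[[1, 0, 1],
 [1, 0, 0],
 [-1, 1, 0]]
  V a = (3, 1, 0)
Solving gives a = (1, 1, 2).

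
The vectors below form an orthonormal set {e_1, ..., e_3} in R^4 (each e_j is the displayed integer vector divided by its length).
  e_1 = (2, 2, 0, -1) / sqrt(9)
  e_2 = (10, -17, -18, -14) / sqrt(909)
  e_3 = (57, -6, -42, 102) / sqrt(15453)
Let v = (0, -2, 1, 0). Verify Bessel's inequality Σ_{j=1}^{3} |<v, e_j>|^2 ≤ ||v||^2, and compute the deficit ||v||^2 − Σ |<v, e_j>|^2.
Σ |<v, e_j>|^2 = 36/17; ||v||^2 = 5; deficit = 49/17

Write each e_j = u_j / sqrt(<u_j, u_j>) where u_j is the displayed integer vector. Then <v, e_j> = <v, u_j> / sqrt(<u_j, u_j>), so |<v, e_j>|^2 = <v, u_j>^2 / <u_j, u_j>.
Coefficients: <v, e_1> = -4/sqrt(9), <v, e_2> = 16/sqrt(909), <v, e_3> = -30/sqrt(15453).
Square and sum: Σ |<v, e_j>|^2 = 36/17.
Compute ||v||^2 = v·v = 5.
Deficit = 5 − 36/17 = 49/17 ≥ 0, confirming Bessel's inequality. (The deficit equals ||v − Σ <v,e_j> e_j||^2, the squared distance from v to span{e_j}.)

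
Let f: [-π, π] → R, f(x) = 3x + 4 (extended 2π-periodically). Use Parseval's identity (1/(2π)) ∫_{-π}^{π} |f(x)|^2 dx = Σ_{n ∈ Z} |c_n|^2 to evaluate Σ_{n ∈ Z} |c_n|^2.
Σ |c_n|^2 = 3π^2 + 16

Expand and integrate term by term over [-π, π]:
  ∫ (3x)^2 dx = 9·(2π^3/3); ∫ 2·3·(4)·x dx = 0 (odd integrand); ∫ 4^2 dx = 16·2π.
So (1/(2π)) ∫_{-π}^{π} (3x + 4)^2 dx = 9π^2/3 + 16 = 3π^2 + 16.
Parseval ⇒ Σ |c_n|^2 = 3π^2 + 16.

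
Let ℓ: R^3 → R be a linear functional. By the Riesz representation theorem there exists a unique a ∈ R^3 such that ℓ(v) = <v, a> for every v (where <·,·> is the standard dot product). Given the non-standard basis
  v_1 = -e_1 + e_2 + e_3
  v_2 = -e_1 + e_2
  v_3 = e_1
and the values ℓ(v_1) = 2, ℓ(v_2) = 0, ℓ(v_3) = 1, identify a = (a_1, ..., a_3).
a = (1, 1, 2)

Write a = (a_1, ..., a_3) in the standard basis. For each basis vector v_i, ℓ(v_i) = <v_i, a> is a linear equation in the a_j's. Collect the n equations into a matrix system V a = ℓ, where row i of V is v_i (expressed in the standard basis). Since V is invertible (lower-triangular with 1s on the diagonal, up to permutation), solve by back-substitution:
  V =
[[-1, 1, 1],
 [-1, 1, 0],
 [1, 0, 0]]
  V a = (2, 0, 1)
Solving gives a = (1, 1, 2).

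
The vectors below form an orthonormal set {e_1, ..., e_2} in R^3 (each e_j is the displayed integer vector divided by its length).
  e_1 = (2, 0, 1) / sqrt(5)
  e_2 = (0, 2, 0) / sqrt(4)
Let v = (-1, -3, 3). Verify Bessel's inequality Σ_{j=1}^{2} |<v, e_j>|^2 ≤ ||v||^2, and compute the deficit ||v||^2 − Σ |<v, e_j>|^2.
Σ |<v, e_j>|^2 = 46/5; ||v||^2 = 19; deficit = 49/5

Write each e_j = u_j / sqrt(<u_j, u_j>) where u_j is the displayed integer vector. Then <v, e_j> = <v, u_j> / sqrt(<u_j, u_j>), so |<v, e_j>|^2 = <v, u_j>^2 / <u_j, u_j>.
Coefficients: <v, e_1> = 1/sqrt(5), <v, e_2> = -6/sqrt(4).
Square and sum: Σ |<v, e_j>|^2 = 46/5.
Compute ||v||^2 = v·v = 19.
Deficit = 19 − 46/5 = 49/5 ≥ 0, confirming Bessel's inequality. (The deficit equals ||v − Σ <v,e_j> e_j||^2, the squared distance from v to span{e_j}.)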